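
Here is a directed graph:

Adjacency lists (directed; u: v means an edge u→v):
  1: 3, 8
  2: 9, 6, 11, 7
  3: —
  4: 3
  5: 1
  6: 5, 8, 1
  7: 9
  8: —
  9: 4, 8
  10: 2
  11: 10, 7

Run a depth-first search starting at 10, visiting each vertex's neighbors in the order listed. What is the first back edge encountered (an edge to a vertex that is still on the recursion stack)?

11→10

DFS from 10 (visiting each vertex's neighbors in the order listed); mark gray on enter, black on exit:
10 gray
  2 gray
    9 gray
      4 gray
        3 gray
        3 black
      4 black
      8 gray
      8 black
    9 black
    6 gray
      5 gray
        1 gray
          1→3: 3 black — skip
          1→8: 8 black — skip
        1 black
      5 black
      6→8: 8 black — skip
      6→1: 1 black — skip
    6 black
    11 gray
      11→10: 10 is gray → back edge
First back edge: 11 → 10.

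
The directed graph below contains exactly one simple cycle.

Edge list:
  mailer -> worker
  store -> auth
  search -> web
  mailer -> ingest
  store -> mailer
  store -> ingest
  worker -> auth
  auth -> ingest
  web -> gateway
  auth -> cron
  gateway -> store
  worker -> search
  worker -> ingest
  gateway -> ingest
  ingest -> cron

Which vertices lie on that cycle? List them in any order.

web, store, mailer, search, worker, gateway

DFS with gray/black marking from store:
store gray
  mailer gray
    ingest gray
      cron gray
      cron black
    ingest black
    worker gray
      auth gray
        auth→cron: cron black — skip
        auth→ingest: ingest black — skip
      auth black
      search gray
        web gray
          gateway gray
            gateway→store: store is gray → back edge
Back edge closes the cycle store → mailer → worker → search → web → gateway → store; its vertices are {web, store, mailer, search, worker, gateway}.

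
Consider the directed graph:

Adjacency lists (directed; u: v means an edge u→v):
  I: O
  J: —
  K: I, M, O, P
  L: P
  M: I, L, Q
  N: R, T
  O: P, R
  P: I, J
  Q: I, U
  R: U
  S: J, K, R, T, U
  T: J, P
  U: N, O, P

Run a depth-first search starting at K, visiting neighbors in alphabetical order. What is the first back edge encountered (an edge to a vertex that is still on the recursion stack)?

DFS from K (visiting neighbors in alphabetical order); mark gray on enter, black on exit:
K gray
  I gray
    O gray
      P gray
        P→I: I is gray → back edge
First back edge: P → I.

P→I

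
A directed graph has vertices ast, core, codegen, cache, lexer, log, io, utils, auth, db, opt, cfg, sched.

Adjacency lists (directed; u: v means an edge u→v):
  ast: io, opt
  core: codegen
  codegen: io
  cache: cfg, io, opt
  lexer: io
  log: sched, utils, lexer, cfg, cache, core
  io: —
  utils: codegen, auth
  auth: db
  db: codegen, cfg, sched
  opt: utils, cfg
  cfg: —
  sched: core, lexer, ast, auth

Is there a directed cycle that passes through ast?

Yes

ast is on a cycle iff ast can reach itself via ≥1 edge.
ast → opt → utils → auth → db → sched → ast — yes.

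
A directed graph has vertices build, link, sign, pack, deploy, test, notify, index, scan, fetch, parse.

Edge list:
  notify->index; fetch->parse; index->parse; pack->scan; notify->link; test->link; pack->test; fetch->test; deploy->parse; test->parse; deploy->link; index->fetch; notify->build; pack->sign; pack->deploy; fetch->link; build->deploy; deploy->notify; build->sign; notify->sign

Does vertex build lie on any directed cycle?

Yes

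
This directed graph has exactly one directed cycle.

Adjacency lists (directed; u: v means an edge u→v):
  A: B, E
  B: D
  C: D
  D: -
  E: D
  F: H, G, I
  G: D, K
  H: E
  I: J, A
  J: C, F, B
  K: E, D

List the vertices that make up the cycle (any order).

F, I, J

DFS with gray/black marking from F:
F gray
  H gray
    E gray
      D gray
      D black
    E black
  H black
  G gray
    G→D: D black — skip
    K gray
      K→E: E black — skip
      K→D: D black — skip
    K black
  G black
  I gray
    J gray
      C gray
        C→D: D black — skip
      C black
      J→F: F is gray → back edge
Back edge closes the cycle F → I → J → F; its vertices are {F, I, J}.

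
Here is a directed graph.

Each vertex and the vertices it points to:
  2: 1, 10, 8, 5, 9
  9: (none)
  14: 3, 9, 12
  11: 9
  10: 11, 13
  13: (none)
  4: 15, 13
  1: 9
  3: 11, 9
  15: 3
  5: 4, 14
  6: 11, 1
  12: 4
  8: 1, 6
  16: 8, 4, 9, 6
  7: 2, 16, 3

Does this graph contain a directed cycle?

No

DFS with white/gray/black marking, starting from 13:
13 gray
13 black
2 gray
  1 gray
    9 gray
    9 black
  1 black
  10 gray
    11 gray
      11→9: 9 black — skip
    11 black
    10→13: 13 black — skip
  10 black
  8 gray
    8→1: 1 black — skip
    6 gray
      6→11: 11 black — skip
      6→1: 1 black — skip
    6 black
  8 black
  5 gray
    4 gray
      15 gray
        3 gray
          3→11: 11 black — skip
          3→9: 9 black — skip
        3 black
      15 black
      4→13: 13 black — skip
    4 black
    14 gray
      14→3: 3 black — skip
      14→9: 9 black — skip
      12 gray
        12→4: 4 black — skip
      12 black
    14 black
  5 black
  2→9: 9 black — skip
2 black
16 gray
  16→8: 8 black — skip
  16→4: 4 black — skip
  16→9: 9 black — skip
  16→6: 6 black — skip
16 black
7 gray
  7→2: 2 black — skip
  7→16: 16 black — skip
  7→3: 3 black — skip
7 black
Every edge goes to a white or black vertex — no back edge, so the graph is acyclic.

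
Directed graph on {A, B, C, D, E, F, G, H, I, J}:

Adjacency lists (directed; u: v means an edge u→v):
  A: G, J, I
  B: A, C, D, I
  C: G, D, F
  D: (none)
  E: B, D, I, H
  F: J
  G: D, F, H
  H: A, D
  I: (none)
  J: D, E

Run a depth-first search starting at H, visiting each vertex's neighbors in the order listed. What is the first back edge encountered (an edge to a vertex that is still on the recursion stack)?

DFS from H (visiting each vertex's neighbors in the order listed); mark gray on enter, black on exit:
H gray
  A gray
    G gray
      D gray
      D black
      F gray
        J gray
          J→D: D black — skip
          E gray
            B gray
              B→A: A is gray → back edge
First back edge: B → A.

B->A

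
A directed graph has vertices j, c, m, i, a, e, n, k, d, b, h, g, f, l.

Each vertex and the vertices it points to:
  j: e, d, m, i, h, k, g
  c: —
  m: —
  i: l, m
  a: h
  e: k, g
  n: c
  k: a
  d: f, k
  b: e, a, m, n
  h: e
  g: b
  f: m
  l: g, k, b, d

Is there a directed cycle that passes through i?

No

i lies on a cycle iff there is a path from i back to itself.
Exploring from i, it never reaches itself; equivalently, its strongly connected component is a singleton.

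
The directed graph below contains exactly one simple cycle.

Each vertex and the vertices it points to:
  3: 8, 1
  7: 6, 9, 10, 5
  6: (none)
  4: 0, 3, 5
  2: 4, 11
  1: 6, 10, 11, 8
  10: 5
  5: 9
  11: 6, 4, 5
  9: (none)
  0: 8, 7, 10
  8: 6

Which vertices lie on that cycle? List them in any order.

1, 3, 4, 11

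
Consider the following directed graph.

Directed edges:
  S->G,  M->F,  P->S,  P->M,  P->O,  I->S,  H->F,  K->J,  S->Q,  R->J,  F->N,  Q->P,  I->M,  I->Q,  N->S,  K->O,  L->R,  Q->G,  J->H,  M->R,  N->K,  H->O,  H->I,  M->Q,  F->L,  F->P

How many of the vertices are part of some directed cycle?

12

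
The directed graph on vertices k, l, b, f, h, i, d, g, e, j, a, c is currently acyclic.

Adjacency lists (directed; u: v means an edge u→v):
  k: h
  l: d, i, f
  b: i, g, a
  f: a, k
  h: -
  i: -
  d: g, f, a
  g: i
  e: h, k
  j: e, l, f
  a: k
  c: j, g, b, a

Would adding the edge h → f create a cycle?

Yes

Adding h→f creates a cycle iff f can already reach h.
Path from f: f → k → h.
So f → … → h → f is a cycle.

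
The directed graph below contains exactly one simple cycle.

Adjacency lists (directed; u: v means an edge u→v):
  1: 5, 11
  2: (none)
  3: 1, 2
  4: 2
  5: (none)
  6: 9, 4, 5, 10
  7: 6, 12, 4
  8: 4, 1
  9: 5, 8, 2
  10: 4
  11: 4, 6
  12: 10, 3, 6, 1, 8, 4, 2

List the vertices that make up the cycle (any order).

DFS with gray/black marking from 6:
6 gray
  9 gray
    5 gray
    5 black
    8 gray
      4 gray
        2 gray
        2 black
      4 black
      1 gray
        1→5: 5 black — skip
        11 gray
          11→4: 4 black — skip
          11→6: 6 is gray → back edge
Back edge closes the cycle 6 → 9 → 8 → 1 → 11 → 6; its vertices are {1, 6, 8, 9, 11}.

1, 6, 8, 9, 11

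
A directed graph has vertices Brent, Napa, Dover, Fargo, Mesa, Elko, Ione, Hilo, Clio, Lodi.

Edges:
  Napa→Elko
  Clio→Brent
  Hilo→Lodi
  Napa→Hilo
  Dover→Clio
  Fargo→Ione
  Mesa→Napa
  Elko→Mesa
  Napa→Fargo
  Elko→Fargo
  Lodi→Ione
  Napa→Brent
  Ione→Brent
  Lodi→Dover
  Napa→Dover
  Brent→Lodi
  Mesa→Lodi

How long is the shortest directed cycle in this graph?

3

For each vertex v, BFS finds the shortest path from v back to v.
The shortest such closed walk is Napa → Elko → Mesa → Napa, length 3.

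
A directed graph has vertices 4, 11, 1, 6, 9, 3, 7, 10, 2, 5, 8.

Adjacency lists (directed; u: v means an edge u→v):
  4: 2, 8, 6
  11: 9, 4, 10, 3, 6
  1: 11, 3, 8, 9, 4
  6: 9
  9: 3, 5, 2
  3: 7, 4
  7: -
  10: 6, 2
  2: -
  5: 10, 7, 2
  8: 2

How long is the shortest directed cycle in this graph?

4

For each vertex v, BFS finds the shortest path from v back to v.
The shortest such closed walk is 9 → 5 → 10 → 6 → 9, length 4.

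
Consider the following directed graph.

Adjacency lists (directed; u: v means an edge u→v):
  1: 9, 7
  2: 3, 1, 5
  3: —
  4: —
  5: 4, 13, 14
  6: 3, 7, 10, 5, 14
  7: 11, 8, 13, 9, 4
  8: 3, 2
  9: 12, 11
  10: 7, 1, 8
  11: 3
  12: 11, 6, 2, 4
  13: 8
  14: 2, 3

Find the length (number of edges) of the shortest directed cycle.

For each vertex v, BFS finds the shortest path from v back to v.
The shortest such closed walk is 5 → 14 → 2 → 5, length 3.

3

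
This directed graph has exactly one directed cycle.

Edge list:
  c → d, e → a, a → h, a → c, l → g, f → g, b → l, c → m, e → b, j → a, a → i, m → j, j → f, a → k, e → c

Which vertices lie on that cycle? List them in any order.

DFS with gray/black marking from a:
a gray
  c gray
    m gray
      j gray
        j→a: a is gray → back edge
Back edge closes the cycle a → c → m → j → a; its vertices are {a, c, j, m}.

a, c, j, m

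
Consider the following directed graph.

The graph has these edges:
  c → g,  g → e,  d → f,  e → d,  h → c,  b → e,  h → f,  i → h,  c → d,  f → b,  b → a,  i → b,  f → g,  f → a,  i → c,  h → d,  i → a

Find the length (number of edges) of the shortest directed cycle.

For each vertex v, BFS finds the shortest path from v back to v.
The shortest such closed walk is b → e → d → f → b, length 4.

4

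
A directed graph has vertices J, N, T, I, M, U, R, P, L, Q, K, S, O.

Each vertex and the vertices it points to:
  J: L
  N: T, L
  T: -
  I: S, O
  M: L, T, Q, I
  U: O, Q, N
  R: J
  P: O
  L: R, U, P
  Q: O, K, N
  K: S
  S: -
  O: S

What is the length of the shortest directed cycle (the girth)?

3

For each vertex v, BFS finds the shortest path from v back to v.
The shortest such closed walk is L → R → J → L, length 3.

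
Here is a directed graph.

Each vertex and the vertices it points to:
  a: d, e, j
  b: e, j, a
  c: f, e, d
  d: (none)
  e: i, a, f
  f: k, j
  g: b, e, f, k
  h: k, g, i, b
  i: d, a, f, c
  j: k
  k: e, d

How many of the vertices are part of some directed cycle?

A vertex is on a directed cycle iff it belongs to a strongly connected component of size ≥ 2 (or has a self-loop).
The vertices on cycles are {a, c, e, f, i, j, k} — 7 in total.

7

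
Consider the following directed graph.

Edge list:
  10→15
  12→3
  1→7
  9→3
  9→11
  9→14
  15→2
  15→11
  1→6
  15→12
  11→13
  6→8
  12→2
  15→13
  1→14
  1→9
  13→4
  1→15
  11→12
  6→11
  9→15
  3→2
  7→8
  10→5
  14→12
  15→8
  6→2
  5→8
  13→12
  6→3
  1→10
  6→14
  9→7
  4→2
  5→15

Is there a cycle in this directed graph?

No

DFS with white/gray/black marking, starting from 10:
10 gray
  5 gray
    8 gray
    8 black
    15 gray
      13 gray
        12 gray
          3 gray
            2 gray
            2 black
          3 black
          12→2: 2 black — skip
        12 black
        4 gray
          4→2: 2 black — skip
        4 black
      13 black
      15→12: 12 black — skip
      15→8: 8 black — skip
      15→2: 2 black — skip
      11 gray
        11→13: 13 black — skip
        11→12: 12 black — skip
      11 black
    15 black
  5 black
  10→15: 15 black — skip
10 black
1 gray
  9 gray
    9→3: 3 black — skip
    9→11: 11 black — skip
    7 gray
      7→8: 8 black — skip
    7 black
    9→15: 15 black — skip
    14 gray
      14→12: 12 black — skip
    14 black
  9 black
  1→14: 14 black — skip
  6 gray
    6→8: 8 black — skip
    6→3: 3 black — skip
    6→11: 11 black — skip
    6→14: 14 black — skip
    6→2: 2 black — skip
  6 black
  1→15: 15 black — skip
  1→7: 7 black — skip
  1→10: 10 black — skip
1 black
Every edge goes to a white or black vertex — no back edge, so the graph is acyclic.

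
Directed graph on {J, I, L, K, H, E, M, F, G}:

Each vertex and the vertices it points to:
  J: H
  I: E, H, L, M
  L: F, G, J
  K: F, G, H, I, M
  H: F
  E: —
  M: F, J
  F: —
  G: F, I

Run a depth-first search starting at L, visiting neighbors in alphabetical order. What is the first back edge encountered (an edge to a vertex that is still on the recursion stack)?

I->L

DFS from L (visiting neighbors in alphabetical order); mark gray on enter, black on exit:
L gray
  F gray
  F black
  G gray
    G→F: F black — skip
    I gray
      E gray
      E black
      H gray
        H→F: F black — skip
      H black
      I→L: L is gray → back edge
First back edge: I → L.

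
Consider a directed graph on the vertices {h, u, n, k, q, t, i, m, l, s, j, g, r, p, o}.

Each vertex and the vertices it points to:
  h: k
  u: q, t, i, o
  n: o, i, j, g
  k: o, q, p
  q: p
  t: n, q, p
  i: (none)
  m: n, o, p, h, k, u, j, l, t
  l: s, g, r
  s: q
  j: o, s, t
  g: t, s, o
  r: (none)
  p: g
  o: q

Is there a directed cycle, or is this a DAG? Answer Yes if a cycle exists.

Yes

DFS with white/gray/black marking, starting from k:
k gray
  o gray
    q gray
      p gray
        g gray
          t gray
            n gray
              n→o: o is gray → back edge
Back edge found, so a cycle exists: o → q → p → g → t → n → o.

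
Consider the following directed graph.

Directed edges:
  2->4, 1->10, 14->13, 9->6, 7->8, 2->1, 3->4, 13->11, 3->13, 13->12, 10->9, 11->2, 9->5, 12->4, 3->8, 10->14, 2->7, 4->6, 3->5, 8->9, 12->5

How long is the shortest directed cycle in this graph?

6

For each vertex v, BFS finds the shortest path from v back to v.
The shortest such closed walk is 13 → 11 → 2 → 1 → 10 → 14 → 13, length 6.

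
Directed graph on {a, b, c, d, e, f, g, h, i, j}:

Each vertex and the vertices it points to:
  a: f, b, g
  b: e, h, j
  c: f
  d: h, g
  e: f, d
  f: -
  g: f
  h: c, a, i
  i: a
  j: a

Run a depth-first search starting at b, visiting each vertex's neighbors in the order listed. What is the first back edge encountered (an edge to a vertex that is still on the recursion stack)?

DFS from b (visiting each vertex's neighbors in the order listed); mark gray on enter, black on exit:
b gray
  e gray
    f gray
    f black
    d gray
      h gray
        c gray
          c→f: f black — skip
        c black
        a gray
          a→f: f black — skip
          a→b: b is gray → back edge
First back edge: a → b.

a→b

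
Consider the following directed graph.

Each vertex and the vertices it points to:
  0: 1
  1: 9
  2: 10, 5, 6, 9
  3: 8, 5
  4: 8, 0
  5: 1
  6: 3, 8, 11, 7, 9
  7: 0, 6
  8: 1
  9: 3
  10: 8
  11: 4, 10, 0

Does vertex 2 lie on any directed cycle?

No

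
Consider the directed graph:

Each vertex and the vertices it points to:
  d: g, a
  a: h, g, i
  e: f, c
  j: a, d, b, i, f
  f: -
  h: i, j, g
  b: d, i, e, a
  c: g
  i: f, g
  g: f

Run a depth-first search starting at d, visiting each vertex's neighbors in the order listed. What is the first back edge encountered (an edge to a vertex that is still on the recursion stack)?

j→a

DFS from d (visiting each vertex's neighbors in the order listed); mark gray on enter, black on exit:
d gray
  g gray
    f gray
    f black
  g black
  a gray
    h gray
      i gray
        i→f: f black — skip
        i→g: g black — skip
      i black
      j gray
        j→a: a is gray → back edge
First back edge: j → a.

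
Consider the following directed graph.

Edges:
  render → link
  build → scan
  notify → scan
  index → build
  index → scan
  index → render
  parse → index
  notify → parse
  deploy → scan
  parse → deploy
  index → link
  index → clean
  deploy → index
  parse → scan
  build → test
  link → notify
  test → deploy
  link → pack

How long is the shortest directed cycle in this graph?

For each vertex v, BFS finds the shortest path from v back to v.
The shortest such closed walk is index → link → notify → parse → index, length 4.

4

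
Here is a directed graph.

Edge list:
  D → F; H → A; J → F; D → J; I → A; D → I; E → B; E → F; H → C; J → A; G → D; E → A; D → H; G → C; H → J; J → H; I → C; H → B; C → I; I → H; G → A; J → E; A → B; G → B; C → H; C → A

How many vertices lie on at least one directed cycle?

A vertex is on a directed cycle iff it belongs to a strongly connected component of size ≥ 2 (or has a self-loop).
The vertices on cycles are {C, H, I, J} — 4 in total.

4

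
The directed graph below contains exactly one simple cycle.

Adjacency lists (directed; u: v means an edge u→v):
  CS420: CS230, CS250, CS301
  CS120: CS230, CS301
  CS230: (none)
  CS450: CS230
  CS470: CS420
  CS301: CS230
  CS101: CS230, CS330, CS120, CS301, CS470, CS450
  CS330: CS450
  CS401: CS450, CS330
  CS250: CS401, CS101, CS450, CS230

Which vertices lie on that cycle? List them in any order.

CS101, CS250, CS420, CS470

DFS with gray/black marking from CS101:
CS101 gray
  CS230 gray
  CS230 black
  CS330 gray
    CS450 gray
      CS450→CS230: CS230 black — skip
    CS450 black
  CS330 black
  CS120 gray
    CS120→CS230: CS230 black — skip
    CS301 gray
      CS301→CS230: CS230 black — skip
    CS301 black
  CS120 black
  CS101→CS301: CS301 black — skip
  CS470 gray
    CS420 gray
      CS420→CS230: CS230 black — skip
      CS250 gray
        CS401 gray
          CS401→CS450: CS450 black — skip
          CS401→CS330: CS330 black — skip
        CS401 black
        CS250→CS101: CS101 is gray → back edge
Back edge closes the cycle CS101 → CS470 → CS420 → CS250 → CS101; its vertices are {CS101, CS250, CS420, CS470}.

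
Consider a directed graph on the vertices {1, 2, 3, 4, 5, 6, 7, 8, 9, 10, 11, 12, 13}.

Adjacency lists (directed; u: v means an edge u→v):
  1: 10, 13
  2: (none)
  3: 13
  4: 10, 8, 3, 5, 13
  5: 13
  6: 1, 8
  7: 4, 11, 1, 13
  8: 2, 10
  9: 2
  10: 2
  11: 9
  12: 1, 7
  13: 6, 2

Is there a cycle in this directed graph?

Yes

DFS with white/gray/black marking, starting from 8:
8 gray
  2 gray
  2 black
  10 gray
    10→2: 2 black — skip
  10 black
8 black
1 gray
  1→10: 10 black — skip
  13 gray
    6 gray
      6→1: 1 is gray → back edge
Back edge found, so a cycle exists: 1 → 13 → 6 → 1.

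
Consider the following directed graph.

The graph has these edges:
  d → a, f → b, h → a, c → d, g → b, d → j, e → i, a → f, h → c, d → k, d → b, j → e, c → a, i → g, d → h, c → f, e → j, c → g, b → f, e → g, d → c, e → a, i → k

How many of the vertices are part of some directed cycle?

7

A vertex is on a directed cycle iff it belongs to a strongly connected component of size ≥ 2 (or has a self-loop).
The vertices on cycles are {b, c, d, e, f, h, j} — 7 in total.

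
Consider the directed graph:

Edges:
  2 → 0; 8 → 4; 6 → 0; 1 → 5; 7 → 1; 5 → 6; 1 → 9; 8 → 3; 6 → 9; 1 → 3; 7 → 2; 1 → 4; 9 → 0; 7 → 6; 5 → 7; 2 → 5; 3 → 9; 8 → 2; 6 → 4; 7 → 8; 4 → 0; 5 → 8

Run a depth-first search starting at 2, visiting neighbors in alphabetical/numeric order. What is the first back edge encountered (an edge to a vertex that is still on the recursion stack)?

DFS from 2 (visiting neighbors in alphabetical/numeric order); mark gray on enter, black on exit:
2 gray
  0 gray
  0 black
  5 gray
    6 gray
      6→0: 0 black — skip
      4 gray
        4→0: 0 black — skip
      4 black
      9 gray
        9→0: 0 black — skip
      9 black
    6 black
    7 gray
      1 gray
        3 gray
          3→9: 9 black — skip
        3 black
        1→4: 4 black — skip
        1→5: 5 is gray → back edge
First back edge: 1 → 5.

1→5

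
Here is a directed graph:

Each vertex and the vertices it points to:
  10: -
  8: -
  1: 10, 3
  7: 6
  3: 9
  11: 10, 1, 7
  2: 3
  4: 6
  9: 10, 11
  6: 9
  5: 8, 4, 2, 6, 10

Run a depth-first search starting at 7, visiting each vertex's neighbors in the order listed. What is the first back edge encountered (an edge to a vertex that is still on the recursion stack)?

3→9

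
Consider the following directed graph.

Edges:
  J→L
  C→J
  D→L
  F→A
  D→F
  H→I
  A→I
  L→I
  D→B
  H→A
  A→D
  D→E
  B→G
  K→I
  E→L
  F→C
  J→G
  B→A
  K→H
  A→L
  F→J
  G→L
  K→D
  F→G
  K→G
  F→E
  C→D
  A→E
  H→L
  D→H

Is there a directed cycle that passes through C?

Yes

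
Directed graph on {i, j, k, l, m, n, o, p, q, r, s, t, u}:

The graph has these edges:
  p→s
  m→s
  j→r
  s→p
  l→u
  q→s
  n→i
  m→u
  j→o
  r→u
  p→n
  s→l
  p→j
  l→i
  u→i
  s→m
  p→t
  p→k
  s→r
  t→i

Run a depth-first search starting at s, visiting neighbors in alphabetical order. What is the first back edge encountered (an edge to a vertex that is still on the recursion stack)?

m→s

DFS from s (visiting neighbors in alphabetical order); mark gray on enter, black on exit:
s gray
  l gray
    i gray
    i black
    u gray
      u→i: i black — skip
    u black
  l black
  m gray
    m→s: s is gray → back edge
First back edge: m → s.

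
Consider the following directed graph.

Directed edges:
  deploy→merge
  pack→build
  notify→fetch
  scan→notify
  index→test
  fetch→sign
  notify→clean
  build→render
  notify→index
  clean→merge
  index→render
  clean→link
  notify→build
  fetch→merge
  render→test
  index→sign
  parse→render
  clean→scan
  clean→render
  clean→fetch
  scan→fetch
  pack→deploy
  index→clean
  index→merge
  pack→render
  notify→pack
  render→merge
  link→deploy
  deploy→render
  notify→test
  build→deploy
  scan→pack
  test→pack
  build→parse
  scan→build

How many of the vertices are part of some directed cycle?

A vertex is on a directed cycle iff it belongs to a strongly connected component of size ≥ 2 (or has a self-loop).
The vertices on cycles are {pack, scan, test, build, clean, index, parse, deploy, notify, render} — 10 in total.

10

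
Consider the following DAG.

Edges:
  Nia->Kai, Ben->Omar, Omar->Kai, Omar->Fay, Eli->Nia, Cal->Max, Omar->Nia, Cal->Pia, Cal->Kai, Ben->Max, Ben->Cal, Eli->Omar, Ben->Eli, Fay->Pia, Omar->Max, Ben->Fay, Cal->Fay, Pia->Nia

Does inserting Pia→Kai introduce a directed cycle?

Adding Pia→Kai creates a cycle iff Kai can already reach Pia.
Explore from Kai: no path reaches Pia. The graph stays acyclic.

No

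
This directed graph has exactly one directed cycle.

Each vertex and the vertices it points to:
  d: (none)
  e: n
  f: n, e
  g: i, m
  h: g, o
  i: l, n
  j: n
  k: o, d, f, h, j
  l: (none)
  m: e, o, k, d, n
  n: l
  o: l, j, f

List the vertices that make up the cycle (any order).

DFS with gray/black marking from m:
m gray
  e gray
    n gray
      l gray
      l black
    n black
  e black
  o gray
    o→l: l black — skip
    j gray
      j→n: n black — skip
    j black
    f gray
      f→n: n black — skip
      f→e: e black — skip
    f black
  o black
  k gray
    k→o: o black — skip
    d gray
    d black
    k→f: f black — skip
    h gray
      g gray
        i gray
          i→l: l black — skip
          i→n: n black — skip
        i black
        g→m: m is gray → back edge
Back edge closes the cycle m → k → h → g → m; its vertices are {g, h, k, m}.

g, h, k, m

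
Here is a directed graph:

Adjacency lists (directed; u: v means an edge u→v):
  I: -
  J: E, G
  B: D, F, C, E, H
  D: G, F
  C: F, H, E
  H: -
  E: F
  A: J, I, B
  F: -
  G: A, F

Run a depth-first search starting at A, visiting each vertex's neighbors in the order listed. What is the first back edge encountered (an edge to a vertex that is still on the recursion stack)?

DFS from A (visiting each vertex's neighbors in the order listed); mark gray on enter, black on exit:
A gray
  J gray
    E gray
      F gray
      F black
    E black
    G gray
      G→A: A is gray → back edge
First back edge: G → A.

G→A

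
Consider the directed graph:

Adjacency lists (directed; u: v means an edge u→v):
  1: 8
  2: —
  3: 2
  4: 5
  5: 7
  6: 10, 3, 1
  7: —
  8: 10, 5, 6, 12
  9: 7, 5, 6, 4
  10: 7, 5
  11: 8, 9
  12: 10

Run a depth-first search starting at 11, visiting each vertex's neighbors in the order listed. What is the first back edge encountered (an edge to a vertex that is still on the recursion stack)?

1→8

DFS from 11 (visiting each vertex's neighbors in the order listed); mark gray on enter, black on exit:
11 gray
  8 gray
    10 gray
      7 gray
      7 black
      5 gray
        5→7: 7 black — skip
      5 black
    10 black
    8→5: 5 black — skip
    6 gray
      6→10: 10 black — skip
      3 gray
        2 gray
        2 black
      3 black
      1 gray
        1→8: 8 is gray → back edge
First back edge: 1 → 8.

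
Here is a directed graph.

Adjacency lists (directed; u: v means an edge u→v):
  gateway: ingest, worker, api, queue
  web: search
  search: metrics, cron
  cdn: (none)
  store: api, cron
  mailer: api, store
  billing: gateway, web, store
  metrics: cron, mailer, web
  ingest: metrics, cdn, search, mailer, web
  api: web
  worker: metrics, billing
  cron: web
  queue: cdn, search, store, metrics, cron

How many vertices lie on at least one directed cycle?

A vertex is on a directed cycle iff it belongs to a strongly connected component of size ≥ 2 (or has a self-loop).
The vertices on cycles are {api, web, cron, store, mailer, search, worker, billing, gateway, metrics} — 10 in total.

10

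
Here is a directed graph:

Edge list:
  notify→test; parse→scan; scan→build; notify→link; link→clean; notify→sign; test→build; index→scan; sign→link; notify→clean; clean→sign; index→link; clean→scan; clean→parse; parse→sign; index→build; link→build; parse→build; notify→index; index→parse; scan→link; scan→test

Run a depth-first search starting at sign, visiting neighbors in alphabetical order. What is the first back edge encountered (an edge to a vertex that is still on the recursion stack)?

DFS from sign (visiting neighbors in alphabetical order); mark gray on enter, black on exit:
sign gray
  link gray
    build gray
    build black
    clean gray
      parse gray
        parse→build: build black — skip
        scan gray
          scan→build: build black — skip
          scan→link: link is gray → back edge
First back edge: scan → link.

scan->link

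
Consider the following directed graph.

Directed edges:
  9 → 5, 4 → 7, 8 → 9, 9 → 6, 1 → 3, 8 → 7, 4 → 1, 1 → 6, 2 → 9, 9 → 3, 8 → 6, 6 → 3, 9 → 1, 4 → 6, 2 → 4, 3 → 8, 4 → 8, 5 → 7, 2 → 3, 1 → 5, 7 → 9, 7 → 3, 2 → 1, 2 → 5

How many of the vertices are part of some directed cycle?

7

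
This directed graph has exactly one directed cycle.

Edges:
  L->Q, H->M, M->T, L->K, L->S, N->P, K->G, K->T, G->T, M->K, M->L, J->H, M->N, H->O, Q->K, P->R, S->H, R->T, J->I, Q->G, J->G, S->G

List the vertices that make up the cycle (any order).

DFS with gray/black marking from H:
H gray
  O gray
  O black
  M gray
    N gray
      P gray
        R gray
          T gray
          T black
        R black
      P black
    N black
    M→T: T black — skip
    K gray
      K→T: T black — skip
      G gray
        G→T: T black — skip
      G black
    K black
    L gray
      Q gray
        Q→K: K black — skip
        Q→G: G black — skip
      Q black
      L→K: K black — skip
      S gray
        S→H: H is gray → back edge
Back edge closes the cycle H → M → L → S → H; its vertices are {H, L, M, S}.

H, L, M, S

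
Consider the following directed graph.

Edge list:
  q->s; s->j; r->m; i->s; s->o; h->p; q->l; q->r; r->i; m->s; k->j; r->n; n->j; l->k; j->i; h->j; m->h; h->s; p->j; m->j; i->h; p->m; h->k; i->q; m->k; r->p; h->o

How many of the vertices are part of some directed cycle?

A vertex is on a directed cycle iff it belongs to a strongly connected component of size ≥ 2 (or has a self-loop).
The vertices on cycles are {h, i, j, k, l, m, n, p, q, r, s} — 11 in total.

11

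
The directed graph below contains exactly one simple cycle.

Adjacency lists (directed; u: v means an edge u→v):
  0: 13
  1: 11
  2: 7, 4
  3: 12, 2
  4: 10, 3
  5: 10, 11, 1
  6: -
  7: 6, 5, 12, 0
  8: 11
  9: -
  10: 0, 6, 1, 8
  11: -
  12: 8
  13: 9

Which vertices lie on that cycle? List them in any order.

2, 3, 4

DFS with gray/black marking from 3:
3 gray
  12 gray
    8 gray
      11 gray
      11 black
    8 black
  12 black
  2 gray
    7 gray
      6 gray
      6 black
      5 gray
        10 gray
          0 gray
            13 gray
              9 gray
              9 black
            13 black
          0 black
          10→6: 6 black — skip
          1 gray
            1→11: 11 black — skip
          1 black
          10→8: 8 black — skip
        10 black
        5→11: 11 black — skip
        5→1: 1 black — skip
      5 black
      7→12: 12 black — skip
      7→0: 0 black — skip
    7 black
    4 gray
      4→10: 10 black — skip
      4→3: 3 is gray → back edge
Back edge closes the cycle 3 → 2 → 4 → 3; its vertices are {2, 3, 4}.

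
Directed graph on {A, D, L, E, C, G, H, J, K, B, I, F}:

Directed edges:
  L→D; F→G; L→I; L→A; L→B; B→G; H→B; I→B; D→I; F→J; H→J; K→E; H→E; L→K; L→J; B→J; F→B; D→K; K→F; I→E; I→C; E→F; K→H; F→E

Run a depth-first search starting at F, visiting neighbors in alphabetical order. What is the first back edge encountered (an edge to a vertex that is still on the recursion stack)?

E->F

DFS from F (visiting neighbors in alphabetical order); mark gray on enter, black on exit:
F gray
  B gray
    G gray
    G black
    J gray
    J black
  B black
  E gray
    E→F: F is gray → back edge
First back edge: E → F.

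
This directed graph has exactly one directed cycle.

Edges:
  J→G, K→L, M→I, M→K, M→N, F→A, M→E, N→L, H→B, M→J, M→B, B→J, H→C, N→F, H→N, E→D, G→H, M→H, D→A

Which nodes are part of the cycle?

DFS with gray/black marking from H:
H gray
  C gray
  C black
  N gray
    L gray
    L black
    F gray
      A gray
      A black
    F black
  N black
  B gray
    J gray
      G gray
        G→H: H is gray → back edge
Back edge closes the cycle H → B → J → G → H; its vertices are {B, G, H, J}.

B, G, H, J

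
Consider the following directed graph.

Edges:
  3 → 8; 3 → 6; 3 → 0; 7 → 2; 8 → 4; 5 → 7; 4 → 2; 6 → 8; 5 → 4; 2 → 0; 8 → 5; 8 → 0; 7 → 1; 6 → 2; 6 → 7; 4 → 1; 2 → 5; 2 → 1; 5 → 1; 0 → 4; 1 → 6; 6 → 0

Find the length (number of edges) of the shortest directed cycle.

For each vertex v, BFS finds the shortest path from v back to v.
The shortest such closed walk is 6 → 2 → 1 → 6, length 3.

3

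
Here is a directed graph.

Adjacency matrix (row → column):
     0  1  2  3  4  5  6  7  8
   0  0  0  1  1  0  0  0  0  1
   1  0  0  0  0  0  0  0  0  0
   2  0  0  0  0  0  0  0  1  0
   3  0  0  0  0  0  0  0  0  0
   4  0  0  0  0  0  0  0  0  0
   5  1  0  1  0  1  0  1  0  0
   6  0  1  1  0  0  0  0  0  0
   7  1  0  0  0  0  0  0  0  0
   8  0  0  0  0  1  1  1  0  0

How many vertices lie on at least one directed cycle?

A vertex is on a directed cycle iff it belongs to a strongly connected component of size ≥ 2 (or has a self-loop).
The vertices on cycles are {0, 2, 5, 6, 7, 8} — 6 in total.

6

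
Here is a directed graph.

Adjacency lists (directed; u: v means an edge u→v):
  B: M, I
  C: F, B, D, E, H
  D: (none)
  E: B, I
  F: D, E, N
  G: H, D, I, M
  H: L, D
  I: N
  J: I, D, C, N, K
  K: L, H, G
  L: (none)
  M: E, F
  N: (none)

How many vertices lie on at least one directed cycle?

A vertex is on a directed cycle iff it belongs to a strongly connected component of size ≥ 2 (or has a self-loop).
The vertices on cycles are {B, E, F, M} — 4 in total.

4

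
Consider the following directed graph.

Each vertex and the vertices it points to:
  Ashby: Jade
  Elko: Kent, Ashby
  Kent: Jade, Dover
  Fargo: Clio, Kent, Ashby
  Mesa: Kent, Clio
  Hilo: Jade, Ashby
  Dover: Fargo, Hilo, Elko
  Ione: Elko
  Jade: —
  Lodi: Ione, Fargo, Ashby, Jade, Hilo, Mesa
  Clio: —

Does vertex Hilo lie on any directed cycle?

No

Hilo lies on a cycle iff there is a path from Hilo back to itself.
Exploring from Hilo, it never reaches itself; equivalently, its strongly connected component is a singleton.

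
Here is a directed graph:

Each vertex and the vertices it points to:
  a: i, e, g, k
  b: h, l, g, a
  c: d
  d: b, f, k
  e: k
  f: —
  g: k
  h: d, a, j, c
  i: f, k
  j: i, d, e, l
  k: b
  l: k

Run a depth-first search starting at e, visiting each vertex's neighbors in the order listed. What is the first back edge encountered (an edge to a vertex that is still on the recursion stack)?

d->b

DFS from e (visiting each vertex's neighbors in the order listed); mark gray on enter, black on exit:
e gray
  k gray
    b gray
      h gray
        d gray
          d→b: b is gray → back edge
First back edge: d → b.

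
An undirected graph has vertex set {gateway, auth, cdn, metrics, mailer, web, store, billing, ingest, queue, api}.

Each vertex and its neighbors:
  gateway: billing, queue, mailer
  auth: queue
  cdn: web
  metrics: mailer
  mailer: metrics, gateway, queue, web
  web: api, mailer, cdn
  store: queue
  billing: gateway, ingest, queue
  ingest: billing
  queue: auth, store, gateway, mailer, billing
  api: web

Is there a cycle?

DFS, tracking each vertex's parent; an edge to a visited non-parent vertex closes a cycle.
Start from metrics:
visit metrics (parent –)
  visit mailer (parent metrics)
    mailer–metrics: parent, skip
    visit gateway (parent mailer)
      visit billing (parent gateway)
        billing–gateway: parent, skip
        visit ingest (parent billing)
          ingest–billing: parent, skip
        visit queue (parent billing)
          visit auth (parent queue)
            auth–queue: parent, skip
          visit store (parent queue)
            store–queue: parent, skip
          queue–gateway: gateway visited and ≠ parent → cycle
Cycle: gateway – billing – queue – gateway.

Yes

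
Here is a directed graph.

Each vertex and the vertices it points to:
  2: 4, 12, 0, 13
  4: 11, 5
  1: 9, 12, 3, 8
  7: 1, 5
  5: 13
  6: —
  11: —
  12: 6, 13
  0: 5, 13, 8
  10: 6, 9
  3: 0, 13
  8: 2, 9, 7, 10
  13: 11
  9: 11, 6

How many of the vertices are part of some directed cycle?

6

A vertex is on a directed cycle iff it belongs to a strongly connected component of size ≥ 2 (or has a self-loop).
The vertices on cycles are {0, 1, 2, 3, 7, 8} — 6 in total.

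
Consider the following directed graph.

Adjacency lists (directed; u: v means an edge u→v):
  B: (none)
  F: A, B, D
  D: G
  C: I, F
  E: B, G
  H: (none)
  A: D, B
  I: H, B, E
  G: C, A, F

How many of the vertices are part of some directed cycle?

7

A vertex is on a directed cycle iff it belongs to a strongly connected component of size ≥ 2 (or has a self-loop).
The vertices on cycles are {A, C, D, E, F, G, I} — 7 in total.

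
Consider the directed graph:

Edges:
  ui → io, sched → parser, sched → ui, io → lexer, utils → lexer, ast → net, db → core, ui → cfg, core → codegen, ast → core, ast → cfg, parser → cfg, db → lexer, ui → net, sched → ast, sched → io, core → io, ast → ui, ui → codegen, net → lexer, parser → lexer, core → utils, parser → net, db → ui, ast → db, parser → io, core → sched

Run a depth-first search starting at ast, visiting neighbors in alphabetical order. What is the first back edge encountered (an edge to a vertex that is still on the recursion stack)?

DFS from ast (visiting neighbors in alphabetical order); mark gray on enter, black on exit:
ast gray
  cfg gray
  cfg black
  core gray
    codegen gray
    codegen black
    io gray
      lexer gray
      lexer black
    io black
    sched gray
      sched→ast: ast is gray → back edge
First back edge: sched → ast.

sched→ast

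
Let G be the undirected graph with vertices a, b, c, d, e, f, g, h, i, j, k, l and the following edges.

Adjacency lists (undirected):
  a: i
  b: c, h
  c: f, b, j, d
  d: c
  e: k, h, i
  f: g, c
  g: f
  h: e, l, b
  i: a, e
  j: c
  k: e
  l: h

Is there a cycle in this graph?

No

DFS, tracking each vertex's parent; an edge to a visited non-parent vertex closes a cycle.
Start from c:
visit c (parent –)
  visit f (parent c)
    visit g (parent f)
      g–f: parent, skip
    f–c: parent, skip
  visit b (parent c)
    b–c: parent, skip
    visit h (parent b)
      visit e (parent h)
        visit k (parent e)
          k–e: parent, skip
        e–h: parent, skip
        visit i (parent e)
          visit a (parent i)
            a–i: parent, skip
          i–e: parent, skip
      visit l (parent h)
        l–h: parent, skip
      h–b: parent, skip
  visit j (parent c)
    j–c: parent, skip
  visit d (parent c)
    d–c: parent, skip
No non-parent visited neighbor found — the graph is a forest.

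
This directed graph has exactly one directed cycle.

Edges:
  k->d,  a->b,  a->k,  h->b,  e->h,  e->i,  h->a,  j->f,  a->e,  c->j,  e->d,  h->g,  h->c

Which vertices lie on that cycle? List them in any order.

DFS with gray/black marking from h:
h gray
  g gray
  g black
  c gray
    j gray
      f gray
      f black
    j black
  c black
  a gray
    b gray
    b black
    k gray
      d gray
      d black
    k black
    e gray
      i gray
      i black
      e→d: d black — skip
      e→h: h is gray → back edge
Back edge closes the cycle h → a → e → h; its vertices are {a, e, h}.

a, e, h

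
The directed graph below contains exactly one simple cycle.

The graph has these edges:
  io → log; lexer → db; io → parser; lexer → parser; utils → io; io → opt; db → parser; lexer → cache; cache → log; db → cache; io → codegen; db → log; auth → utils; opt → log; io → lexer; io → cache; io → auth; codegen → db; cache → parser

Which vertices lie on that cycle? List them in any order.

io, auth, utils

DFS with gray/black marking from utils:
utils gray
  io gray
    opt gray
      log gray
      log black
    opt black
    parser gray
    parser black
    cache gray
      cache→parser: parser black — skip
      cache→log: log black — skip
    cache black
    io→log: log black — skip
    codegen gray
      db gray
        db→cache: cache black — skip
        db→parser: parser black — skip
        db→log: log black — skip
      db black
    codegen black
    auth gray
      auth→utils: utils is gray → back edge
Back edge closes the cycle utils → io → auth → utils; its vertices are {io, auth, utils}.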